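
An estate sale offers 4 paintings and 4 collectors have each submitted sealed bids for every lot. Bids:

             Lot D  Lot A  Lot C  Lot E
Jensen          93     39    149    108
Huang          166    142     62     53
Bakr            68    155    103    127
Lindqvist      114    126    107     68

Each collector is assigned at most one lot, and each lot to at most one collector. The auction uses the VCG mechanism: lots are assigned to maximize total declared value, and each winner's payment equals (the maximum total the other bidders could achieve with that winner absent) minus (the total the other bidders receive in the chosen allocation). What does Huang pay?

Huang pays $16.

Efficient allocation: Jensen→Lot C ($149), Huang→Lot D ($166), Bakr→Lot E ($127), Lindqvist→Lot A ($126); total welfare W = $568.
Huang receives Lot D at value $166, so the others get W − 166 = $402.
Without Huang: best allocation of the remaining 3 bidders over all 4 lots is Jensen→Lot C ($149), Bakr→Lot A ($155), Lindqvist→Lot D ($114), total $418.
VCG payment = (others' best without Huang) − (others' welfare with Huang) = 418 − 402 = $16.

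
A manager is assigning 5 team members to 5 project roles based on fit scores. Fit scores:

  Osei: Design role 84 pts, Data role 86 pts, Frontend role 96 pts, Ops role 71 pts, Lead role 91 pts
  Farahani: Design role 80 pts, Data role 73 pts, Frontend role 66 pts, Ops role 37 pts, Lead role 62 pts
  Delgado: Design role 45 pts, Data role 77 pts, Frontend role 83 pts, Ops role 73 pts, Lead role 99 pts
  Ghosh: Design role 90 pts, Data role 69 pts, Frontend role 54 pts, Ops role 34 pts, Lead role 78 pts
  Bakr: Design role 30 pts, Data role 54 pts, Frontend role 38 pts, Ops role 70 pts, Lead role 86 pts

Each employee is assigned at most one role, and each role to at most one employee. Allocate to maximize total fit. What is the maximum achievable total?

Max total: 428 pts

This is the linear assignment problem.
Optimal: Osei→Frontend role (96 pts), Farahani→Data role (73 pts), Delgado→Lead role (99 pts), Ghosh→Design role (90 pts), Bakr→Ops role (70 pts) — total 96+73+99+90+70 = 428 pts.
Column-greedy (each role in turn goes to its best remaining employee) gives 391 pts, worse by 37.
No other one-to-one assignment exceeds 428 pts.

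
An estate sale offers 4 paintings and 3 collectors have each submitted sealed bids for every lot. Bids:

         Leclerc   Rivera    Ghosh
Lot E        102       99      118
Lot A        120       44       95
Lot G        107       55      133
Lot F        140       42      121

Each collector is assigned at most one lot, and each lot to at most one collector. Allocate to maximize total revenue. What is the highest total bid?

Maximum total: $372

Optimal: Leclerc→Lot F ($140), Rivera→Lot E ($99), Ghosh→Lot G ($133) — total 140+99+133 = $372.
Column-greedy (each lot in turn goes to its best remaining collector) gives $293, worse by 79.
Next-best assignment: Leclerc→Lot A, Rivera→Lot E, Ghosh→Lot G = $352.
Every other assignment is strictly worse.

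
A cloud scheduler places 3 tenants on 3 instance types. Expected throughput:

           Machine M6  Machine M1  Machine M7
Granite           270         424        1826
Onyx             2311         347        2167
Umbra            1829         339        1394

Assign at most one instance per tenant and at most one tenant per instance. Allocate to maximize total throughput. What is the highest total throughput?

This is the linear assignment problem.
Optimal: Granite→Machine M7 (1826 ops/s), Onyx→Machine M6 (2311 ops/s), Umbra→Machine M1 (339 ops/s) — total 1826+2311+339 = 4476 ops/s.
Next-best assignment: Granite→Machine M1, Onyx→Machine M7, Umbra→Machine M6 = 4420 ops/s.
Swapping Granite↔Umbra (Granite→Machine M1 424 ops/s, Umbra→Machine M7 1394 ops/s) loses 347.

Maximum total: 4476 ops/s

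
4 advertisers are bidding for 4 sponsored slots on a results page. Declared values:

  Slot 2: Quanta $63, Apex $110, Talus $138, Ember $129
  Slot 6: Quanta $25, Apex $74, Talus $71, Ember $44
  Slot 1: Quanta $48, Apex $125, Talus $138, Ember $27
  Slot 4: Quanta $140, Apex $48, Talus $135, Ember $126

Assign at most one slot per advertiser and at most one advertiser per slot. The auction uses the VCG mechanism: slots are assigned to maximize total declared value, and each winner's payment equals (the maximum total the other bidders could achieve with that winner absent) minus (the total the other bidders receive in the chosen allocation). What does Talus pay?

Efficient allocation: Quanta→Slot 4 ($140), Apex→Slot 6 ($74), Talus→Slot 1 ($138), Ember→Slot 2 ($129); total welfare W = $481.
Talus receives Slot 1 at value $138, so the others get W − 138 = $343.
Without Talus: best allocation of the remaining 3 bidders over all 4 slots is Quanta→Slot 4 ($140), Apex→Slot 1 ($125), Ember→Slot 2 ($129), total $394.
VCG payment = (others' best without Talus) − (others' welfare with Talus) = 394 − 343 = $51.

Talus pays $51.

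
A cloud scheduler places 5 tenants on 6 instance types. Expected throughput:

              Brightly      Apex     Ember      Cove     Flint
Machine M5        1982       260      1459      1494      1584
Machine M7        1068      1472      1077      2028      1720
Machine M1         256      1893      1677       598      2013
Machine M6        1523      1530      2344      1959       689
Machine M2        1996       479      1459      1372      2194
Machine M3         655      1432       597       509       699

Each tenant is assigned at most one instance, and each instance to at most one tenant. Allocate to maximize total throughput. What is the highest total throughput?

Maximum total: 10441 ops/s

Optimal: Brightly→Machine M5 (1982 ops/s), Apex→Machine M1 (1893 ops/s), Ember→Machine M6 (2344 ops/s), Cove→Machine M7 (2028 ops/s), Flint→Machine M2 (2194 ops/s) — total 1982+1893+2344+2028+2194 = 10441 ops/s.
Column-greedy (each instance in turn goes to its best remaining tenant) gives 8846 ops/s, worse by 1595.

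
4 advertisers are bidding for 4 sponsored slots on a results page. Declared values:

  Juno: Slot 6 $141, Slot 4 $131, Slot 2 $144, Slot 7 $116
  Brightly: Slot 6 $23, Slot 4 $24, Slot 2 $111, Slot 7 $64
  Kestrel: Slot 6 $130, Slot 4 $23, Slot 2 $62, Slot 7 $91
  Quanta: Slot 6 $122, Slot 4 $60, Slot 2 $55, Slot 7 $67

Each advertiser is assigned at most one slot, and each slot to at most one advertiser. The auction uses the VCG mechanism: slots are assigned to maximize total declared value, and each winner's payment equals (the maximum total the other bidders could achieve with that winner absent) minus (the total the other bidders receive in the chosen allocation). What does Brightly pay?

Brightly pays $13.

Efficient allocation: Juno→Slot 4 ($131), Brightly→Slot 2 ($111), Kestrel→Slot 7 ($91), Quanta→Slot 6 ($122); total welfare W = $455.
Brightly receives Slot 2 at value $111, so the others get W − 111 = $344.
Without Brightly: best allocation of the remaining 3 bidders over all 4 slots is Juno→Slot 2 ($144), Kestrel→Slot 7 ($91), Quanta→Slot 6 ($122), total $357.
VCG payment = (others' best without Brightly) − (others' welfare with Brightly) = 357 − 344 = $13.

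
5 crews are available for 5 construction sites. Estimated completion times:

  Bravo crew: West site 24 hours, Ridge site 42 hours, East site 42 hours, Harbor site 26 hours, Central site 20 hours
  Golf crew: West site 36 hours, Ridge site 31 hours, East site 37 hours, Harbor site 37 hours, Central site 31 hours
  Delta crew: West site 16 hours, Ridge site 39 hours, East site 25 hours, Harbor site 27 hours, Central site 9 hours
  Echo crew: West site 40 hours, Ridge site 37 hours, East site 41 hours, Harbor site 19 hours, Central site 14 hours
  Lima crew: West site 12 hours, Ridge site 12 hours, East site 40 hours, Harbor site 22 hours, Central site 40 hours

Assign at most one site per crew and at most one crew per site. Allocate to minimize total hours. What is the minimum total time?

This is the linear assignment problem.
Optimal: Bravo crew→West site (24 hours), Golf crew→East site (37 hours), Delta crew→Central site (9 hours), Echo crew→Harbor site (19 hours), Lima crew→Ridge site (12 hours) — total 24+37+9+19+12 = 101 hours.
Min-entry greedy (repeatedly take the single cheapest remaining cell) gives 113 hours, worse by 12.

Min total: 101 hours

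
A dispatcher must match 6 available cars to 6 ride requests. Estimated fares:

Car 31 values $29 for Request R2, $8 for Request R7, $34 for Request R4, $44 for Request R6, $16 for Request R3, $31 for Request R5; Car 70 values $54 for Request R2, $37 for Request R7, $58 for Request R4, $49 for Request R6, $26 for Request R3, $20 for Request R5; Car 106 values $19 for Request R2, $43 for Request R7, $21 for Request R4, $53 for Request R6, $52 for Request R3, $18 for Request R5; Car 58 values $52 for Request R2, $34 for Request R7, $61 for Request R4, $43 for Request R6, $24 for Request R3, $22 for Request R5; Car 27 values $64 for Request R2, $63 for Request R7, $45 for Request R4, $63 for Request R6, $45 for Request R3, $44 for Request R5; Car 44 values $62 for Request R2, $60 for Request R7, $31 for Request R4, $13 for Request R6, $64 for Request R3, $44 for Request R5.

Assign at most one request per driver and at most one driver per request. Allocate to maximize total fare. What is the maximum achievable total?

Optimal: Car 31→Request R5 ($31), Car 70→Request R2 ($54), Car 106→Request R6 ($53), Car 58→Request R4 ($61), Car 27→Request R7 ($63), Car 44→Request R3 ($64) — total 31+54+53+61+63+64 = $326.
Column-greedy (each request in turn goes to its best remaining driver) gives $295, worse by 31.
Next-best assignment: Car 31→Request R5, Car 70→Request R2, Car 106→Request R3, Car 58→Request R4, Car 27→Request R6, Car 44→Request R7 = $321.
Checked against all permutations: $326 is optimal.

Maximum total: $326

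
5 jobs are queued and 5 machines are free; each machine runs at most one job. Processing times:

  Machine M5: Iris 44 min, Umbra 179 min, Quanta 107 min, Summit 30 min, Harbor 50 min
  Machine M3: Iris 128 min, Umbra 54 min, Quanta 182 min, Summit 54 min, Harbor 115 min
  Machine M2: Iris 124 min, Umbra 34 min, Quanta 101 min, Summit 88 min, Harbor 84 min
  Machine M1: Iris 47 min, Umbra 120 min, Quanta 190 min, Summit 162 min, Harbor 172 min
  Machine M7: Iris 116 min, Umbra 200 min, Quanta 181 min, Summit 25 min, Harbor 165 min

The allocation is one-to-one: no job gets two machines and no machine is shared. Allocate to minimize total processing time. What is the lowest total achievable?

Treat this as an assignment problem: match each job to one machine.
Optimal: Iris→Machine M1 (47 min), Umbra→Machine M3 (54 min), Quanta→Machine M2 (101 min), Summit→Machine M7 (25 min), Harbor→Machine M5 (50 min) — total 47+54+101+25+50 = 277 min.
Column-greedy (each machine in turn goes to its cheapest remaining job) gives 396 min, worse by 119.
Swapping Quanta↔Summit (Quanta→Machine M7 181 min, Summit→Machine M2 88 min) adds 143.

Minimum total: 277 min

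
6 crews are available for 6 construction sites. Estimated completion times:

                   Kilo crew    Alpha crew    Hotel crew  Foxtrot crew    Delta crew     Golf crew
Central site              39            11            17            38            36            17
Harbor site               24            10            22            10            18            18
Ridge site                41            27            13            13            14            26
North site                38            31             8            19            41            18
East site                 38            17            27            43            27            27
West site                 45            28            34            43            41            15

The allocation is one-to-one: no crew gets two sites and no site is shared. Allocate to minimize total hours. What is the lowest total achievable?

Optimal: Kilo crew→East site (38 hours), Alpha crew→Central site (11 hours), Hotel crew→North site (8 hours), Foxtrot crew→Harbor site (10 hours), Delta crew→Ridge site (14 hours), Golf crew→West site (15 hours) — total 38+11+8+10+14+15 = 96 hours.
Row-greedy (each crew in turn takes its cheapest remaining site) gives 98 hours, worse by 2.
Swapping Alpha crew↔Hotel crew (Alpha crew→North site 31 hours, Hotel crew→Central site 17 hours) adds 29.

Minimum total: 96 hours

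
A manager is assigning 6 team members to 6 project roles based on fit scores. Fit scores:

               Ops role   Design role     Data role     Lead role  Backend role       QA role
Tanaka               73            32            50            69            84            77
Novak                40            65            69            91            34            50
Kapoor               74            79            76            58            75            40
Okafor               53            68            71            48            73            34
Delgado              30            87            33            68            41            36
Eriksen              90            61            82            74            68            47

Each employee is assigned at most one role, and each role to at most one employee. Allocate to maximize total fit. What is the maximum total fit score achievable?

Maximum total: 494 pts

Treat this as an assignment problem: match each employee to one role.
Optimal: Tanaka→QA role (77 pts), Novak→Lead role (91 pts), Kapoor→Data role (76 pts), Okafor→Backend role (73 pts), Delgado→Design role (87 pts), Eriksen→Ops role (90 pts) — total 77+91+76+73+87+90 = 494 pts.
Max-entry greedy (repeatedly take the single best remaining cell) gives 462 pts, worse by 32.
Next-best assignment: Tanaka→QA role, Novak→Lead role, Kapoor→Backend role, Okafor→Data role, Delgado→Design role, Eriksen→Ops role = 491 pts.
Swapping Tanaka↔Okafor (Tanaka→Backend role 84 pts, Okafor→QA role 34 pts) loses 32.
Every other assignment is strictly worse.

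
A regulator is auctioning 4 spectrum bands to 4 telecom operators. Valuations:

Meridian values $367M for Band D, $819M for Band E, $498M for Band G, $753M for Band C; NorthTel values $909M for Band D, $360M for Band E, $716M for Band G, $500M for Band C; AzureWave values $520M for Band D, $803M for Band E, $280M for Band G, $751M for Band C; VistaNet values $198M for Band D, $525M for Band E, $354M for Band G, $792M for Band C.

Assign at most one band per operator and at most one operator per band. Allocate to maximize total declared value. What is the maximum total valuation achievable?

Max total: $3002M

Treat this as an assignment problem: match each operator to one band.
Optimal: Meridian→Band G ($498M), NorthTel→Band D ($909M), AzureWave→Band E ($803M), VistaNet→Band C ($792M) — total 498+909+803+792 = $3002M.
Row-greedy (each operator in turn takes its best remaining band) gives $2833M, worse by 169.
No other one-to-one assignment exceeds $3002M.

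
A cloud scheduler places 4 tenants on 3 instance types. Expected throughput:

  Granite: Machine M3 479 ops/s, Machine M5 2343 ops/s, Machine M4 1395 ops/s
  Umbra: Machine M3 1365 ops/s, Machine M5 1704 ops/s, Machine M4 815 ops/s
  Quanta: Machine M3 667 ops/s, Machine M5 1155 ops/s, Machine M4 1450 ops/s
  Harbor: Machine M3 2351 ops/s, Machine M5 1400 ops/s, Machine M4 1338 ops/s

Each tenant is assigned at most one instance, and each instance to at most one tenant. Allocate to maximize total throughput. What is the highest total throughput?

This is a one-to-one assignment (maximum-weight bipartite matching).
Optimal: Harbor→Machine M3 (2351 ops/s), Granite→Machine M5 (2343 ops/s), Quanta→Machine M4 (1450 ops/s) — total 2351+2343+1450 = 6144 ops/s.
Checked against all permutations: 6144 ops/s is optimal.

Max total: 6144 ops/s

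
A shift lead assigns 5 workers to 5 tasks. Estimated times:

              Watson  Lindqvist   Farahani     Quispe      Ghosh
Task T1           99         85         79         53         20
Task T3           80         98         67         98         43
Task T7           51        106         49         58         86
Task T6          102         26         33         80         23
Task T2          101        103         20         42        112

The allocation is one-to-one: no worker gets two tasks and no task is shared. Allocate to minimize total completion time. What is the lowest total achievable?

Optimal: Watson→Task T7 (51 min), Lindqvist→Task T6 (26 min), Farahani→Task T2 (20 min), Quispe→Task T1 (53 min), Ghosh→Task T3 (43 min) — total 51+26+20+53+43 = 193 min.
Min-entry greedy (repeatedly take the single cheapest remaining cell) gives 215 min, worse by 22.
Swapping Quispe↔Watson (Quispe→Task T7 58 min, Watson→Task T1 99 min) adds 53.
No other one-to-one assignment undercuts 193 min.

Minimum total: 193 min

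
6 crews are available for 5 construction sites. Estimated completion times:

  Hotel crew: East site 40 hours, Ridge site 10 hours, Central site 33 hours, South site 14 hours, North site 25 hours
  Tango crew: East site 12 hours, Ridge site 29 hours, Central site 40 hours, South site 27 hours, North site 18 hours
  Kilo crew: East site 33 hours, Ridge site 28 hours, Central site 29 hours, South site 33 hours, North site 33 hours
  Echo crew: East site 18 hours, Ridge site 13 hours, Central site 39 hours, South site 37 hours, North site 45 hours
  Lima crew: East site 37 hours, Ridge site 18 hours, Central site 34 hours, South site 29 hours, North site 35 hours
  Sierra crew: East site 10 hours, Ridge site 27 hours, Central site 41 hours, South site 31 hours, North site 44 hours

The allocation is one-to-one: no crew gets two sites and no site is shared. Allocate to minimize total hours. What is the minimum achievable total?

Optimal: Sierra crew→East site (10 hours), Echo crew→Ridge site (13 hours), Kilo crew→Central site (29 hours), Hotel crew→South site (14 hours), Tango crew→North site (18 hours) — total 10+13+29+14+18 = 84 hours.
Column-greedy (each site in turn goes to its cheapest remaining crew) gives 111 hours, worse by 27.
Swapping Tango crew↔Hotel crew (Tango crew→South site 27 hours, Hotel crew→North site 25 hours) adds 20.

Min total: 84 hours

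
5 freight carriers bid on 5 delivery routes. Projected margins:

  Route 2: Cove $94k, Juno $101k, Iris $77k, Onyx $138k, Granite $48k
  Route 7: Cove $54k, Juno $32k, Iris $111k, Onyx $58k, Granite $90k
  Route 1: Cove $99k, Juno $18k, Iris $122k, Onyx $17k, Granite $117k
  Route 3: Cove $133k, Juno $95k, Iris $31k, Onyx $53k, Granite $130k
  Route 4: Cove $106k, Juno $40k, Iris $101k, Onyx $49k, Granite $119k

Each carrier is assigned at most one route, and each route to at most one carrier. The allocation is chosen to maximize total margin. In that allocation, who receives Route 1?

Granite receives Route 1.

This is the linear assignment problem.
Optimal: Cove→Route 4 ($106k), Juno→Route 3 ($95k), Iris→Route 7 ($111k), Onyx→Route 2 ($138k), Granite→Route 1 ($117k) — total 106+95+111+138+117 = $567k.
Max-entry greedy (repeatedly take the single best remaining cell) gives $544k, worse by 23.
Swapping Iris↔Onyx (Iris→Route 2 $77k, Onyx→Route 7 $58k) loses 114.
Every other assignment is strictly worse.
Granite's own top route is Route 3 ($130k), but forcing Granite→Route 3 and reassigning the rest optimally gives only $528k — worse by 39.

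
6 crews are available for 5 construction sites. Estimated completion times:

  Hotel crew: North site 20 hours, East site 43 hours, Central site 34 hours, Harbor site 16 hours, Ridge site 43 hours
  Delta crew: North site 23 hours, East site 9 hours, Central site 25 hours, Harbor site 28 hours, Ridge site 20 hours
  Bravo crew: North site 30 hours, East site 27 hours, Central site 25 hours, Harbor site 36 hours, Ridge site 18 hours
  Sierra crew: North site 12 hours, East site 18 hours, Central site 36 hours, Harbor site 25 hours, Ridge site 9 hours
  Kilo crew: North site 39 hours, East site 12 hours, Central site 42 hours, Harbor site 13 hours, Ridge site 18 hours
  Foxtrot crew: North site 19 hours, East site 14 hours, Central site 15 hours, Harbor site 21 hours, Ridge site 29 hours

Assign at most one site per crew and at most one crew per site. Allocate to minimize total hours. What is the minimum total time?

Min total: 66 hours

Optimal: Hotel crew→North site (20 hours), Delta crew→East site (9 hours), Foxtrot crew→Central site (15 hours), Kilo crew→Harbor site (13 hours), Sierra crew→Ridge site (9 hours) — total 20+9+15+13+9 = 66 hours.
Column-greedy (each site in turn goes to its cheapest remaining crew) gives 67 hours, worse by 1.
Swapping Foxtrot crew↔Kilo crew (Foxtrot crew→Harbor site 21 hours, Kilo crew→Central site 42 hours) adds 35.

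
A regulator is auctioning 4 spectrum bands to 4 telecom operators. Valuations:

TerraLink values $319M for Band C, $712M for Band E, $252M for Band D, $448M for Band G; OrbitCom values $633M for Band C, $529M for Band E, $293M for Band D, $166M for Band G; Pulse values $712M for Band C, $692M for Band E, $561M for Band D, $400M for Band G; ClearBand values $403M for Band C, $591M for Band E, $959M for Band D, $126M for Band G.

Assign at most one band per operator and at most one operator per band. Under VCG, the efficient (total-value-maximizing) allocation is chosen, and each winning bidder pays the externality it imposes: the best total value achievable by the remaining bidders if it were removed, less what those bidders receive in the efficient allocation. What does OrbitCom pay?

OrbitCom pays $284M.

Efficient allocation: TerraLink→Band G ($448M), OrbitCom→Band C ($633M), Pulse→Band E ($692M), ClearBand→Band D ($959M); total welfare W = $2732M.
OrbitCom receives Band C at value $633M, so the others get W − 633 = $2099M.
Without OrbitCom: best allocation of the remaining 3 bidders over all 4 bands is TerraLink→Band E ($712M), Pulse→Band C ($712M), ClearBand→Band D ($959M), total $2383M.
VCG payment = (others' best without OrbitCom) − (others' welfare with OrbitCom) = 2383 − 2099 = $284M.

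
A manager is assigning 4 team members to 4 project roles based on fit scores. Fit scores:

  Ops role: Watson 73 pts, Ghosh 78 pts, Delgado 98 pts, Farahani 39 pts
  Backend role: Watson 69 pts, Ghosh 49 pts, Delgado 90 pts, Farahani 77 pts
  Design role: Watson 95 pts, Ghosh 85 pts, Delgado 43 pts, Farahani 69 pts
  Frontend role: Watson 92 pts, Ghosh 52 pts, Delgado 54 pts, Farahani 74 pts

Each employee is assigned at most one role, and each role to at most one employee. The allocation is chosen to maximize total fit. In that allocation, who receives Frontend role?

Watson receives Frontend role.

Optimal: Watson→Frontend role (92 pts), Ghosh→Design role (85 pts), Delgado→Ops role (98 pts), Farahani→Backend role (77 pts) — total 92+85+98+77 = 352 pts.
Column-greedy (each role in turn goes to its best remaining employee) gives 322 pts, worse by 30.
Watson's own top role is Design role (95 pts), but forcing Watson→Design role and reassigning the rest optimally gives only 337 pts — worse by 15.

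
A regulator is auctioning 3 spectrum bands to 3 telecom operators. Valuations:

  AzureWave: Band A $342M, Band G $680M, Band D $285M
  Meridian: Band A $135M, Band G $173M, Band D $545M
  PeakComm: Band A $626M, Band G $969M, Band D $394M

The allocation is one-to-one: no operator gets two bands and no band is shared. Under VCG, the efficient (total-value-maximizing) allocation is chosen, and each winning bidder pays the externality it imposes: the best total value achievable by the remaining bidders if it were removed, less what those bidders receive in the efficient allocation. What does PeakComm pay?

PeakComm pays $338M.

Efficient allocation: AzureWave→Band A ($342M), Meridian→Band D ($545M), PeakComm→Band G ($969M); total welfare W = $1856M.
PeakComm receives Band G at value $969M, so the others get W − 969 = $887M.
Without PeakComm: best allocation of the remaining 2 bidders over all 3 bands is AzureWave→Band G ($680M), Meridian→Band D ($545M), total $1225M.
VCG payment = (others' best without PeakComm) − (others' welfare with PeakComm) = 1225 − 887 = $338M.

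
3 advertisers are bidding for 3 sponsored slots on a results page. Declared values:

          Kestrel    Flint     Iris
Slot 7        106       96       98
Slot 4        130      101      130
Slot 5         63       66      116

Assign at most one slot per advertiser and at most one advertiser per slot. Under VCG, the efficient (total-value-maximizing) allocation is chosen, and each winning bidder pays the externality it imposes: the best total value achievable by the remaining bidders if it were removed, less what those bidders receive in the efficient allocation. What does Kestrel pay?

Efficient allocation: Kestrel→Slot 4 ($130), Flint→Slot 7 ($96), Iris→Slot 5 ($116); total welfare W = $342.
Kestrel receives Slot 4 at value $130, so the others get W − 130 = $212.
Without Kestrel: best allocation of the remaining 2 bidders over all 3 slots is Flint→Slot 7 ($96), Iris→Slot 4 ($130), total $226.
VCG payment = (others' best without Kestrel) − (others' welfare with Kestrel) = 226 − 212 = $14.

Kestrel pays $14.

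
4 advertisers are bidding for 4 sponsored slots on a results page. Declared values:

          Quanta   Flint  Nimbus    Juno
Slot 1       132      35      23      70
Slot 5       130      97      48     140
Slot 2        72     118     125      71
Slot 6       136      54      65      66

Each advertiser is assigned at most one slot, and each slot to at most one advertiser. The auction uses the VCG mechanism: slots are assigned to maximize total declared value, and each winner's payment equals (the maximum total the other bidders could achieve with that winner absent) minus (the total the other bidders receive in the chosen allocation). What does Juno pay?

Efficient allocation: Quanta→Slot 1 ($132), Flint→Slot 2 ($118), Nimbus→Slot 6 ($65), Juno→Slot 5 ($140); total welfare W = $455.
Juno receives Slot 5 at value $140, so the others get W − 140 = $315.
Without Juno: best allocation of the remaining 3 bidders over all 4 slots is Quanta→Slot 6 ($136), Flint→Slot 5 ($97), Nimbus→Slot 2 ($125), total $358.
VCG payment = (others' best without Juno) − (others' welfare with Juno) = 358 − 315 = $43.

Juno pays $43.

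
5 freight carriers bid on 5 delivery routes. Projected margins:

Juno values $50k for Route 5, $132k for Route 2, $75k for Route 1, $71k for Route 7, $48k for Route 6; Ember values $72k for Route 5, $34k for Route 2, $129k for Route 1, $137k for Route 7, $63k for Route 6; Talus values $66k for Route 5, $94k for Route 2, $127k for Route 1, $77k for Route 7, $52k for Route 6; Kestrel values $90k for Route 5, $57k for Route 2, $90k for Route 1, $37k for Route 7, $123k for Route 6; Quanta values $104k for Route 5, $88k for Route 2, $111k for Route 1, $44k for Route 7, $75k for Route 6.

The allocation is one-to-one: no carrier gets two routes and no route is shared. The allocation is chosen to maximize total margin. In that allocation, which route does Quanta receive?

This is a one-to-one assignment (maximum-weight bipartite matching).
Optimal: Juno→Route 2 ($132k), Ember→Route 7 ($137k), Talus→Route 1 ($127k), Kestrel→Route 6 ($123k), Quanta→Route 5 ($104k) — total 132+137+127+123+104 = $623k.
Column-greedy (each route in turn goes to its best remaining carrier) gives $565k, worse by 58.
Next-best assignment: Juno→Route 2, Ember→Route 7, Talus→Route 5, Kestrel→Route 6, Quanta→Route 1 = $569k.
Quanta's own top route is Route 1 ($111k), but forcing Quanta→Route 1 and reassigning the rest optimally gives only $569k — worse by 54.

Quanta receives Route 5.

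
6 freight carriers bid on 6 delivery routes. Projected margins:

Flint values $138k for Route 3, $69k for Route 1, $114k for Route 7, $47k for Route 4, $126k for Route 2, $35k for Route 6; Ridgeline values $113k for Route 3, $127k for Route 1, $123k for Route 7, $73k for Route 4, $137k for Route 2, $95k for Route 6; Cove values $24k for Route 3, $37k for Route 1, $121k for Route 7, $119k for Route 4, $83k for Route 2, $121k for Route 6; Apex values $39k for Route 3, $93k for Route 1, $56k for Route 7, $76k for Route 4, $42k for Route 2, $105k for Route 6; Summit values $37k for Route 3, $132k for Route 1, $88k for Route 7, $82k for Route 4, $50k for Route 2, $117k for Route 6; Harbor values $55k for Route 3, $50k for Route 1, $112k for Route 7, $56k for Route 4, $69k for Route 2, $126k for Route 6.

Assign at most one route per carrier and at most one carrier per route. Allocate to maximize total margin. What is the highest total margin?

Maximum total: $743k

Optimal: Flint→Route 3 ($138k), Ridgeline→Route 2 ($137k), Cove→Route 4 ($119k), Apex→Route 6 ($105k), Summit→Route 1 ($132k), Harbor→Route 7 ($112k) — total 138+137+119+105+132+112 = $743k.
Row-greedy (each carrier in turn takes its best remaining route) gives $689k, worse by 54.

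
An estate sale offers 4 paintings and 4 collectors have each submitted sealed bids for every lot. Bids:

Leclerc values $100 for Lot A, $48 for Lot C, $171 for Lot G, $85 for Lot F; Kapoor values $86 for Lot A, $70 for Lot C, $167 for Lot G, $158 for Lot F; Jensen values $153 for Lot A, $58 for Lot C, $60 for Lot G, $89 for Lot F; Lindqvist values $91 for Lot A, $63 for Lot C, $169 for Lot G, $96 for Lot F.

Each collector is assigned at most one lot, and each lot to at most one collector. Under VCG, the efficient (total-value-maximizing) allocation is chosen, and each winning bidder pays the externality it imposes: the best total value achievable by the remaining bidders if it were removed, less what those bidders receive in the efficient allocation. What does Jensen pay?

Jensen pays $35.

Efficient allocation: Leclerc→Lot G ($171), Kapoor→Lot F ($158), Jensen→Lot A ($153), Lindqvist→Lot C ($63); total welfare W = $545.
Jensen receives Lot A at value $153, so the others get W − 153 = $392.
Without Jensen: best allocation of the remaining 3 bidders over all 4 lots is Leclerc→Lot A ($100), Kapoor→Lot F ($158), Lindqvist→Lot G ($169), total $427.
VCG payment = (others' best without Jensen) − (others' welfare with Jensen) = 427 − 392 = $35.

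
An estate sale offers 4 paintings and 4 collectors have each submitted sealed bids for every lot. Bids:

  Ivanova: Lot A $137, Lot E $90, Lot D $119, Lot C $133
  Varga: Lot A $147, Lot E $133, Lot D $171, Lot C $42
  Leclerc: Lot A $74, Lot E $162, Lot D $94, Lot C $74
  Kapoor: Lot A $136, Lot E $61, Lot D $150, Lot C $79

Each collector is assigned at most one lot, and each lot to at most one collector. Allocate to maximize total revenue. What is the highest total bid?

Max total: $602

This is the linear assignment problem.
Optimal: Ivanova→Lot C ($133), Varga→Lot D ($171), Leclerc→Lot E ($162), Kapoor→Lot A ($136) — total 133+171+162+136 = $602.
Max-entry greedy (repeatedly take the single best remaining cell) gives $549, worse by 53.
Swapping Ivanova↔Leclerc (Ivanova→Lot E $90, Leclerc→Lot C $74) loses 131.
Every other assignment is strictly worse.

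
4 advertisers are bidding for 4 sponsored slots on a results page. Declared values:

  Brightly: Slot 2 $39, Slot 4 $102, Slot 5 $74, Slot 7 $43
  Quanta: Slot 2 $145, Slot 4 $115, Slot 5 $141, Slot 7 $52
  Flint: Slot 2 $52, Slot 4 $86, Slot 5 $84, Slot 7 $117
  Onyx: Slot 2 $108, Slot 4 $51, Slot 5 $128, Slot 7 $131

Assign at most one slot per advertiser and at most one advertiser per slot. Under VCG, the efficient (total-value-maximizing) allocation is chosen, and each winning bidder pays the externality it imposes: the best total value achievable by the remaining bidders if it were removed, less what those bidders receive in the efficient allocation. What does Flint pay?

Efficient allocation: Brightly→Slot 4 ($102), Quanta→Slot 2 ($145), Flint→Slot 7 ($117), Onyx→Slot 5 ($128); total welfare W = $492.
Flint receives Slot 7 at value $117, so the others get W − 117 = $375.
Without Flint: best allocation of the remaining 3 bidders over all 4 slots is Brightly→Slot 4 ($102), Quanta→Slot 2 ($145), Onyx→Slot 7 ($131), total $378.
VCG payment = (others' best without Flint) − (others' welfare with Flint) = 378 − 375 = $3.

Flint pays $3.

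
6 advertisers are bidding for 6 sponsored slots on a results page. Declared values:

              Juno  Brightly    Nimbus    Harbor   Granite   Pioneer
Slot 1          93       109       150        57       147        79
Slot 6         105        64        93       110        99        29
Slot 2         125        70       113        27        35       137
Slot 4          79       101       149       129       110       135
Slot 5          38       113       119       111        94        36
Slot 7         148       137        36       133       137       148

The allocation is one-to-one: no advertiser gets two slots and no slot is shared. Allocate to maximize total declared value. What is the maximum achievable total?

Treat this as an assignment problem: match each advertiser to one slot.
Optimal: Juno→Slot 7 ($148), Brightly→Slot 5 ($113), Nimbus→Slot 4 ($149), Harbor→Slot 6 ($110), Granite→Slot 1 ($147), Pioneer→Slot 2 ($137) — total 148+113+149+110+147+137 = $804.
No other one-to-one assignment exceeds $804.

Maximum total: $804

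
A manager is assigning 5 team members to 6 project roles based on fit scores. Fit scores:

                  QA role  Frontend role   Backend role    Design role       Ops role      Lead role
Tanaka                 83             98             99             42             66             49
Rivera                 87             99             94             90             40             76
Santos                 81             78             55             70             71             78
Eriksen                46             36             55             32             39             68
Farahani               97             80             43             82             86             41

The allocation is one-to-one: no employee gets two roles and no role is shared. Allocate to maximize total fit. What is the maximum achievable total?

Optimal: Tanaka→Backend role (99 pts), Rivera→Frontend role (99 pts), Santos→Ops role (71 pts), Eriksen→Lead role (68 pts), Farahani→QA role (97 pts) — total 99+99+71+68+97 = 434 pts.
Max-entry greedy (repeatedly take the single best remaining cell) gives 412 pts, worse by 22.
Next-best assignment: Tanaka→Backend role, Rivera→Frontend role, Santos→QA role, Eriksen→Lead role, Farahani→Ops role = 433 pts.
Swapping Farahani↔Santos (Farahani→Ops role 86 pts, Santos→QA role 81 pts) loses 1.
Every other assignment is strictly worse.

Maximum total: 434 pts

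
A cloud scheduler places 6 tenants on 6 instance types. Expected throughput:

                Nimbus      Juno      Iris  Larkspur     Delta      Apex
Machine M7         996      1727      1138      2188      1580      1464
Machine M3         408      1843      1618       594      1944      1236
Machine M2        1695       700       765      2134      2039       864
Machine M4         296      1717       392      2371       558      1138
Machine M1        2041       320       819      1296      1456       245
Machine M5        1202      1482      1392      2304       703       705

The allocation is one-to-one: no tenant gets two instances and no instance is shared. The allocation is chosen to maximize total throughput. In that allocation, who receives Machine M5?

Larkspur receives Machine M5.

Optimal: Nimbus→Machine M1 (2041 ops/s), Juno→Machine M4 (1717 ops/s), Iris→Machine M3 (1618 ops/s), Larkspur→Machine M5 (2304 ops/s), Delta→Machine M2 (2039 ops/s), Apex→Machine M7 (1464 ops/s) — total 2041+1717+1618+2304+2039+1464 = 11183 ops/s.
No other one-to-one assignment exceeds 11183 ops/s.
Larkspur's own top instance is Machine M4 (2371 ops/s), but forcing Larkspur→Machine M4 and reassigning the rest optimally gives only 11150 ops/s — worse by 33.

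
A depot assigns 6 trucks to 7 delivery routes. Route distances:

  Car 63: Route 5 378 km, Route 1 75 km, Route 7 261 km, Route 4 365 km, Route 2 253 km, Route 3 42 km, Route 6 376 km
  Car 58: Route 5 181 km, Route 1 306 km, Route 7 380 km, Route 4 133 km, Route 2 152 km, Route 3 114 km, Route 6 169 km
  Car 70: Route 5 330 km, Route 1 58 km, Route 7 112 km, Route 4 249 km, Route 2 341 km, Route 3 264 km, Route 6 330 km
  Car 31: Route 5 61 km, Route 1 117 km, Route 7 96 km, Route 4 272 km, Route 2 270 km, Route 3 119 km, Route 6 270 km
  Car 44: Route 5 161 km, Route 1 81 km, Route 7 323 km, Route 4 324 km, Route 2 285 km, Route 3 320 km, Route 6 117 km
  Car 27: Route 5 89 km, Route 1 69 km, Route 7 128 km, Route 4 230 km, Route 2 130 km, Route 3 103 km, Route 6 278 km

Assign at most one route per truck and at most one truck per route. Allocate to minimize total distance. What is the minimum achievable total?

Minimum total: 534 km

This is a one-to-one assignment (minimum-cost bipartite matching).
Optimal: Car 63→Route 3 (42 km), Car 58→Route 4 (133 km), Car 70→Route 7 (112 km), Car 31→Route 5 (61 km), Car 44→Route 6 (117 km), Car 27→Route 1 (69 km) — total 42+133+112+61+117+69 = 534 km.
Row-greedy (each truck in turn takes its cheapest remaining route) gives 539 km, worse by 5.
Swapping Car 63↔Car 44 (Car 63→Route 6 376 km, Car 44→Route 3 320 km) adds 537.
Every other assignment is strictly worse.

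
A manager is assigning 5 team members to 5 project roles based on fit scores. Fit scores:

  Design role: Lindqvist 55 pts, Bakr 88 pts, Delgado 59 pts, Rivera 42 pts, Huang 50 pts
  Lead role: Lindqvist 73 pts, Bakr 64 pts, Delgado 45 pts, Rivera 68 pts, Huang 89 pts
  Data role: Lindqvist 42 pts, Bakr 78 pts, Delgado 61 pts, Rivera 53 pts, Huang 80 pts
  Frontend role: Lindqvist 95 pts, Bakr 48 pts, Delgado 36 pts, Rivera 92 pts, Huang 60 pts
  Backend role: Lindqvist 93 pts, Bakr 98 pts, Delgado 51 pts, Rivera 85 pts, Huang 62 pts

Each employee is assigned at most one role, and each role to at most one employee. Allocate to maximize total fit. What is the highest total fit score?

Optimal: Lindqvist→Backend role (93 pts), Bakr→Design role (88 pts), Delgado→Data role (61 pts), Rivera→Frontend role (92 pts), Huang→Lead role (89 pts) — total 93+88+61+92+89 = 423 pts.
Column-greedy (each role in turn goes to its best remaining employee) gives 418 pts, worse by 5.

Max total: 423 pts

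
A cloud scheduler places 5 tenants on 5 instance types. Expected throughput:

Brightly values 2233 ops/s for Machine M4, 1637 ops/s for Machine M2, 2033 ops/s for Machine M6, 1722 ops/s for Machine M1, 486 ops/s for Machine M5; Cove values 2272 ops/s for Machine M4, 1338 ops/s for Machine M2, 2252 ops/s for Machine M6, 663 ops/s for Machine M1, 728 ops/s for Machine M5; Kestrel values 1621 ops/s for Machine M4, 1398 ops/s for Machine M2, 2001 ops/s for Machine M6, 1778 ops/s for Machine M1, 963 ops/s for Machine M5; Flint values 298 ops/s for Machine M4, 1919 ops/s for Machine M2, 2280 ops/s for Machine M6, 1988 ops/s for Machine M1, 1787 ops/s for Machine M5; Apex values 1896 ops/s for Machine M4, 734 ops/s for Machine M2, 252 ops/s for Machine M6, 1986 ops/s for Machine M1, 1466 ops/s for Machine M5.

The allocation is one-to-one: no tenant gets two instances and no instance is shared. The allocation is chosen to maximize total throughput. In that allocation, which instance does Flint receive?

Optimal: Brightly→Machine M2 (1637 ops/s), Cove→Machine M4 (2272 ops/s), Kestrel→Machine M6 (2001 ops/s), Flint→Machine M5 (1787 ops/s), Apex→Machine M1 (1986 ops/s) — total 1637+2272+2001+1787+1986 = 9683 ops/s.
Row-greedy (each tenant in turn takes its best remaining instance) gives 9648 ops/s, worse by 35.
Flint's own top instance is Machine M6 (2280 ops/s), but forcing Flint→Machine M6 and reassigning the rest optimally gives only 9433 ops/s — worse by 250.

Flint receives Machine M5.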